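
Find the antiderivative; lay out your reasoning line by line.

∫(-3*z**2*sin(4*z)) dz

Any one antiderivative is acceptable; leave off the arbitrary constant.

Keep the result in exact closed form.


Step 1. Integrate ∫(-3*z**2*sin(4*z)) dz by parts with u = z**2, dv = (-3*sin(4*z)) dz, so v = 3*cos(4*z)/4: now 3*z**2*cos(4*z)/4 + ∫(-3*z*cos(4*z)/2) dz.
Step 2. Integrate ∫(-3*z*cos(4*z)/2) dz by parts with u = z, dv = (-3*cos(4*z)/2) dz, so v = -3*sin(4*z)/8: now 3*z**2*cos(4*z)/4 - 3*z*sin(4*z)/8 + ∫(3*sin(4*z)/8) dz.
Step 3. Evaluate the standard form: now 3*z**2*cos(4*z)/4 - 3*z*sin(4*z)/8 - 3*cos(4*z)/32.
Answer: 3*z**2*cos(4*z)/4 - 3*z*sin(4*z)/8 - 3*cos(4*z)/32.


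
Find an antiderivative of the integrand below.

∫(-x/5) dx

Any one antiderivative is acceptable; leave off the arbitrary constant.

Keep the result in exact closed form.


Answer: -x**2/10.


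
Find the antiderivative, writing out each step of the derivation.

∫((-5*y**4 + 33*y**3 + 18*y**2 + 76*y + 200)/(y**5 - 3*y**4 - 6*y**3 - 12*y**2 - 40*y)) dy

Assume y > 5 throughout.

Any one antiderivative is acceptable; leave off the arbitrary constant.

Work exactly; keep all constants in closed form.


Step 1. Decompose ∫((-5*y**4 + 33*y**3 + 18*y**2 + 76*y + 200)/(y**5 - 3*y**4 - 6*y**3 - 12*y**2 - 40*y)) dy by partial fractions, (-5*y**4 + 33*y**3 + 18*y**2 + 76*y + 200)/(y**5 - 3*y**4 - 6*y**3 - 12*y**2 - 40*y) = 4/(y**2 + 4) - 2/(y + 2) + 2/(y - 5) - 5/y: now ∫(-5/y) dy + ∫(2/(y - 5)) dy + ∫(-2/(y + 2)) dy + ∫(4/(y**2 + 4)) dy.
Step 2. Evaluate the standard form [assuming y > -2]: now -2*log(y + 2) + ∫(-5/y) dy + ∫(2/(y - 5)) dy + ∫(4/(y**2 + 4)) dy.
Step 3. Evaluate the standard form [assuming y > 5]: now 2*log(y - 5) - 2*log(y + 2) + ∫(-5/y) dy + ∫(4/(y**2 + 4)) dy.
Step 4. Evaluate the standard form [assuming y > 0]: now -5*log(y) + 2*log(y - 5) - 2*log(y + 2) + ∫(4/(y**2 + 4)) dy.
Step 5. Evaluate the standard form: now -5*log(y) + 2*log(y - 5) - 2*log(y + 2) + 2*atan(y/2).
Answer: -5*log(y) + 2*log(y - 5) - 2*log(y + 2) + 2*atan(y/2).


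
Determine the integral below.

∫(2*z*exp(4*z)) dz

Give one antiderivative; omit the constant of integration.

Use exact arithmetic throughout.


Answer: z*exp(4*z)/2 - exp(4*z)/8.


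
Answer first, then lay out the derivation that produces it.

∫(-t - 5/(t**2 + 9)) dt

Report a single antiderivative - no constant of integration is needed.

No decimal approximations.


The answer is -t**2/2 - 5*atan(t/3)/3.
Step 1. Rewrite: now ∫(-t) dt + ∫(-5/(t**2 + 9)) dt.
Step 2. Evaluate the standard form: now -5*atan(t/3)/3 + ∫(-t) dt.
Step 3. Evaluate the standard form: now -t**2/2 - 5*atan(t/3)/3.
Answer: -t**2/2 - 5*atan(t/3)/3.


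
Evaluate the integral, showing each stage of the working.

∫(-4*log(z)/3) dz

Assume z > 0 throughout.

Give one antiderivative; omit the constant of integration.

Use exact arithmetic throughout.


Step 1. Integrate ∫(-4*log(z)/3) dz by parts with u = log(z), dv = (-4/3) dz, so v = -4*z/3 [assuming z > 0]: now -4*z*log(z)/3 + ∫(4/3) dz.
Step 2. Evaluate the standard form: now -4*z*log(z)/3 + 4*z/3.
Answer: -4*z*log(z)/3 + 4*z/3.


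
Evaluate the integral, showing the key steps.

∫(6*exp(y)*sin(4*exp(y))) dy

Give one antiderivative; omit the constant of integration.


Step 1. Substitute u = exp(y), turning ∫(6*exp(y)*sin(4*exp(y))) dy into ∫(6*sin(4*u)) du: now ∫(6*sin(4*u)) du.
Step 2. Evaluate the standard form: now -3*cos(4*u)/2.
Step 3. Substitute back u = exp(y): now -3*cos(4*exp(y))/2.
Answer: -3*cos(4*exp(y))/2.


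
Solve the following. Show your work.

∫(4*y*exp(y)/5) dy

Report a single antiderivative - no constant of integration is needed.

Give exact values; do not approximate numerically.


Step 1. Integrate ∫(4*y*exp(y)/5) dy by parts with u = y, dv = (4*exp(y)/5) dy, so v = 4*exp(y)/5: now 4*y*exp(y)/5 + ∫(-4*exp(y)/5) dy.
Step 2. Evaluate the standard form: now 4*y*exp(y)/5 - 4*exp(y)/5.
Answer: 4*y*exp(y)/5 - 4*exp(y)/5.


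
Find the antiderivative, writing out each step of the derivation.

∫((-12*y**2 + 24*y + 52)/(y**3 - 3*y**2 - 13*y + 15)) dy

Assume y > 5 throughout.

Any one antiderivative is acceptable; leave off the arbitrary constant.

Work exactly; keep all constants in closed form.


Step 1. Decompose ∫((-12*y**2 + 24*y + 52)/(y**3 - 3*y**2 - 13*y + 15)) dy by partial fractions, (-12*y**2 + 24*y + 52)/(y**3 - 3*y**2 - 13*y + 15) = -4/(y + 3) - 4/(y - 1) - 4/(y - 5): now ∫(-4/(y - 5)) dy + ∫(-4/(y - 1)) dy + ∫(-4/(y + 3)) dy.
Step 2. Evaluate the standard form [assuming y > 1]: now -4*log(y - 1) + ∫(-4/(y - 5)) dy + ∫(-4/(y + 3)) dy.
Step 3. Evaluate the standard form [assuming y > 5]: now -4*log(y - 5) - 4*log(y - 1) + ∫(-4/(y + 3)) dy.
Step 4. Evaluate the standard form [assuming y > -3]: now -4*log(y - 5) - 4*log(y - 1) - 4*log(y + 3).
Answer: -4*log(y - 5) - 4*log(y - 1) - 4*log(y + 3).


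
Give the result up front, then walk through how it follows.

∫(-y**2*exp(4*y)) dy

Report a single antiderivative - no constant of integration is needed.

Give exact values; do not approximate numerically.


The answer is -y**2*exp(4*y)/4 + y*exp(4*y)/8 - exp(4*y)/32.
Step 1. Integrate ∫(-y**2*exp(4*y)) dy by parts with u = y**2, dv = (-exp(4*y)) dy, so v = -exp(4*y)/4: now -y**2*exp(4*y)/4 + ∫(y*exp(4*y)/2) dy.
Step 2. Integrate ∫(y*exp(4*y)/2) dy by parts with u = y, dv = (exp(4*y)/2) dy, so v = exp(4*y)/8: now -y**2*exp(4*y)/4 + y*exp(4*y)/8 + ∫(-exp(4*y)/8) dy.
Step 3. Evaluate the standard form: now -y**2*exp(4*y)/4 + y*exp(4*y)/8 - exp(4*y)/32.
Answer: -y**2*exp(4*y)/4 + y*exp(4*y)/8 - exp(4*y)/32.


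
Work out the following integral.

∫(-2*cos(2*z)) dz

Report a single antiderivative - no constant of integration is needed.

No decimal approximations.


Answer: -sin(2*z).


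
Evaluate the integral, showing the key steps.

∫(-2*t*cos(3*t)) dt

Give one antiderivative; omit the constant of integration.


Step 1. Integrate ∫(-2*t*cos(3*t)) dt by parts with u = t, dv = (-2*cos(3*t)) dt, so v = -2*sin(3*t)/3: now -2*t*sin(3*t)/3 + ∫(2*sin(3*t)/3) dt.
Step 2. Evaluate the standard form: now -2*t*sin(3*t)/3 - 2*cos(3*t)/9.
Answer: -2*t*sin(3*t)/3 - 2*cos(3*t)/9.


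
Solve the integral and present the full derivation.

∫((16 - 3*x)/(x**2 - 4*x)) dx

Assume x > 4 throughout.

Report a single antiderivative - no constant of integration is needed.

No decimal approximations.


Step 1. Decompose ∫((16 - 3*x)/(x**2 - 4*x)) dx by partial fractions, (16 - 3*x)/(x**2 - 4*x) = 1/(x - 4) - 4/x: now ∫(-4/x) dx + ∫(1/(x - 4)) dx.
Step 2. Evaluate the standard form [assuming x > 0]: now -4*log(x) + ∫(1/(x - 4)) dx.
Step 3. Evaluate the standard form [assuming x > 4]: now -4*log(x) + log(x - 4).
Answer: -4*log(x) + log(x - 4).


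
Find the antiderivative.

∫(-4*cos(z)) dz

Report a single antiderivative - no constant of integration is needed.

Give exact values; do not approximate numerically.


Answer: -4*sin(z).


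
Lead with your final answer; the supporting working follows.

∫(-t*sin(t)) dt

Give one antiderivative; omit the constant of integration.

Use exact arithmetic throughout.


The answer is t*cos(t) - sin(t).
Step 1. Integrate ∫(-t*sin(t)) dt by parts with u = t, dv = (-sin(t)) dt, so v = cos(t): now t*cos(t) + ∫(-cos(t)) dt.
Step 2. Evaluate the standard form: now t*cos(t) - sin(t).
Answer: t*cos(t) - sin(t).


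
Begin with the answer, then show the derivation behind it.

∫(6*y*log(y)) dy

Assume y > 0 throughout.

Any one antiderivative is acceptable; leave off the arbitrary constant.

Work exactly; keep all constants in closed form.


The answer is 3*y**2*log(y) - 3*y**2/2.
Step 1. Integrate ∫(6*y*log(y)) dy by parts with u = log(y), dv = (6*y) dy, so v = 3*y**2 [assuming y > 0]: now 3*y**2*log(y) + ∫(-3*y) dy.
Step 2. Evaluate the standard form: now 3*y**2*log(y) - 3*y**2/2.
Answer: 3*y**2*log(y) - 3*y**2/2.


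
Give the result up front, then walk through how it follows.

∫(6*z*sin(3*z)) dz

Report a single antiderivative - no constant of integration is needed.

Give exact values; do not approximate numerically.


The answer is -2*z*cos(3*z) + 2*sin(3*z)/3.
Step 1. Integrate ∫(6*z*sin(3*z)) dz by parts with u = z, dv = (6*sin(3*z)) dz, so v = -2*cos(3*z): now -2*z*cos(3*z) + ∫(2*cos(3*z)) dz.
Step 2. Evaluate the standard form: now -2*z*cos(3*z) + 2*sin(3*z)/3.
Answer: -2*z*cos(3*z) + 2*sin(3*z)/3.


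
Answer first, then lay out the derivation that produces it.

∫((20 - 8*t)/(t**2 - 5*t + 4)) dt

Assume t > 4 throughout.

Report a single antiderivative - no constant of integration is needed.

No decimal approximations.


The answer is -4*log(t - 4) - 4*log(t - 1).
Step 1. Decompose ∫((20 - 8*t)/(t**2 - 5*t + 4)) dt by partial fractions, (20 - 8*t)/(t**2 - 5*t + 4) = -4/(t - 1) - 4/(t - 4): now ∫(-4/(t - 4)) dt + ∫(-4/(t - 1)) dt.
Step 2. Evaluate the standard form [assuming t > 4]: now -4*log(t - 4) + ∫(-4/(t - 1)) dt.
Step 3. Evaluate the standard form [assuming t > 1]: now -4*log(t - 4) - 4*log(t - 1).
Answer: -4*log(t - 4) - 4*log(t - 1).


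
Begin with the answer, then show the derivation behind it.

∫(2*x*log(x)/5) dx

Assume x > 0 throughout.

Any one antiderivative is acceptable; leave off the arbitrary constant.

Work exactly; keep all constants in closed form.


The answer is x**2*log(x)/5 - x**2/10.
Step 1. Integrate ∫(2*x*log(x)/5) dx by parts with u = log(x), dv = (2*x/5) dx, so v = x**2/5 [assuming x > 0]: now x**2*log(x)/5 + ∫(-x/5) dx.
Step 2. Evaluate the standard form: now x**2*log(x)/5 - x**2/10.
Answer: x**2*log(x)/5 - x**2/10.


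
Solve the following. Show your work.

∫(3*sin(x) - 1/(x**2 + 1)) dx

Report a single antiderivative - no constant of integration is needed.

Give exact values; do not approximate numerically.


Step 1. Rewrite: now ∫(-1/(x**2 + 1)) dx + ∫(3*sin(x)) dx.
Step 2. Evaluate the standard form: now -atan(x) + ∫(3*sin(x)) dx.
Step 3. Evaluate the standard form: now -3*cos(x) - atan(x).
Answer: -3*cos(x) - atan(x).


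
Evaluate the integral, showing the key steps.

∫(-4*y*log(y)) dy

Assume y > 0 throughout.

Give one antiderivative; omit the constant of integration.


Step 1. Integrate ∫(-4*y*log(y)) dy by parts with u = log(y), dv = (-4*y) dy, so v = -2*y**2 [assuming y > 0]: now -2*y**2*log(y) + ∫(2*y) dy.
Step 2. Evaluate the standard form: now -2*y**2*log(y) + y**2.
Answer: -2*y**2*log(y) + y**2.


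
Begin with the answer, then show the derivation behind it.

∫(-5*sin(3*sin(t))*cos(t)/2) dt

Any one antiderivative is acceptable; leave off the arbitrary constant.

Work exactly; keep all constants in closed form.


The answer is 5*cos(3*sin(t))/6.
Step 1. Substitute u = sin(t), turning ∫(-5*sin(3*sin(t))*cos(t)/2) dt into ∫(-5*sin(3*u)/2) du: now ∫(-5*sin(3*u)/2) du.
Step 2. Evaluate the standard form: now 5*cos(3*u)/6.
Step 3. Substitute back u = sin(t): now 5*cos(3*sin(t))/6.
Answer: 5*cos(3*sin(t))/6.


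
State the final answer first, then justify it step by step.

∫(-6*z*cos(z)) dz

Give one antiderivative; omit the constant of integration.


The answer is -6*z*sin(z) - 6*cos(z).
Step 1. Integrate ∫(-6*z*cos(z)) dz by parts with u = z, dv = (-6*cos(z)) dz, so v = -6*sin(z): now -6*z*sin(z) + ∫(6*sin(z)) dz.
Step 2. Evaluate the standard form: now -6*z*sin(z) - 6*cos(z).
Answer: -6*z*sin(z) - 6*cos(z).


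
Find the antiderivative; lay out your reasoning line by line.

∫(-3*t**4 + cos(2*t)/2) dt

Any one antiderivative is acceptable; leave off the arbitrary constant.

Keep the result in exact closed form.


Step 1. Rewrite: now ∫(-3*t**4) dt + ∫(cos(2*t)/2) dt.
Step 2. Evaluate the standard form: now sin(2*t)/4 + ∫(-3*t**4) dt.
Step 3. Evaluate the standard form: now -3*t**5/5 + sin(2*t)/4.
Answer: -3*t**5/5 + sin(2*t)/4.


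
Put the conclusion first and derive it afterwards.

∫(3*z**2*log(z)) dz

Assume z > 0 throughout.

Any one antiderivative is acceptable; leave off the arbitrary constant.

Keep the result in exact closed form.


The answer is z**3*log(z) - z**3/3.
Step 1. Integrate ∫(3*z**2*log(z)) dz by parts with u = log(z), dv = (3*z**2) dz, so v = z**3 [assuming z > 0]: now z**3*log(z) + ∫(-z**2) dz.
Step 2. Evaluate the standard form: now z**3*log(z) - z**3/3.
Answer: z**3*log(z) - z**3/3.


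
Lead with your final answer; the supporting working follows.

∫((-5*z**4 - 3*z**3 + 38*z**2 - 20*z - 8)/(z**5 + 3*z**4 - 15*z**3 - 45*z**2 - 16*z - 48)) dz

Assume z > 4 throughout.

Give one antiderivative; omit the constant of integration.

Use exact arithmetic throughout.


The answer is -log(z - 4) - log(z + 3) - 3*log(z + 4) + atan(z).
Step 1. Decompose ∫((-5*z**4 - 3*z**3 + 38*z**2 - 20*z - 8)/(z**5 + 3*z**4 - 15*z**3 - 45*z**2 - 16*z - 48)) dz by partial fractions, (-5*z**4 - 3*z**3 + 38*z**2 - 20*z - 8)/(z**5 + 3*z**4 - 15*z**3 - 45*z**2 - 16*z - 48) = 1/(z**2 + 1) - 3/(z + 4) - 1/(z + 3) - 1/(z - 4): now ∫(-1/(z - 4)) dz + ∫(-1/(z + 3)) dz + ∫(-3/(z + 4)) dz + ∫(1/(z**2 + 1)) dz.
Step 2. Evaluate the standard form [assuming z > -4]: now -3*log(z + 4) + ∫(-1/(z - 4)) dz + ∫(-1/(z + 3)) dz + ∫(1/(z**2 + 1)) dz.
Step 3. Evaluate the standard form [assuming z > -3]: now -log(z + 3) - 3*log(z + 4) + ∫(-1/(z - 4)) dz + ∫(1/(z**2 + 1)) dz.
Step 4. Evaluate the standard form [assuming z > 4]: now -log(z - 4) - log(z + 3) - 3*log(z + 4) + ∫(1/(z**2 + 1)) dz.
Step 5. Evaluate the standard form: now -log(z - 4) - log(z + 3) - 3*log(z + 4) + atan(z).
Answer: -log(z - 4) - log(z + 3) - 3*log(z + 4) + atan(z).


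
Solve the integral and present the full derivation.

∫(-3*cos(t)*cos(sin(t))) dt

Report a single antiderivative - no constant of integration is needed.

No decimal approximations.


Step 1. Substitute u = sin(t), turning ∫(-3*cos(t)*cos(sin(t))) dt into ∫(-3*cos(u)) du: now ∫(-3*cos(u)) du.
Step 2. Evaluate the standard form: now -3*sin(u).
Step 3. Substitute back u = sin(t): now -3*sin(sin(t)).
Answer: -3*sin(sin(t)).


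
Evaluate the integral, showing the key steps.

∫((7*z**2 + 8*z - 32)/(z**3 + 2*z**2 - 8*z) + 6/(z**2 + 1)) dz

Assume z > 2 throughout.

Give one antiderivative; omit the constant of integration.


Step 1. Rewrite: now ∫((7*z**2 + 8*z - 32)/(z**3 + 2*z**2 - 8*z)) dz + ∫(6/(z**2 + 1)) dz.
Step 2. Evaluate the standard form: now 6*atan(z) + ∫((7*z**2 + 8*z - 32)/(z**3 + 2*z**2 - 8*z)) dz.
Step 3. Decompose ∫((7*z**2 + 8*z - 32)/(z**3 + 2*z**2 - 8*z)) dz by partial fractions, (7*z**2 + 8*z - 32)/(z**3 + 2*z**2 - 8*z) = 2/(z + 4) + 1/(z - 2) + 4/z: now 6*atan(z) + ∫(4/z) dz + ∫(1/(z - 2)) dz + ∫(2/(z + 4)) dz.
Step 4. Evaluate the standard form [assuming z > -4]: now 2*log(z + 4) + 6*atan(z) + ∫(4/z) dz + ∫(1/(z - 2)) dz.
Step 5. Evaluate the standard form [assuming z > 2]: now log(z - 2) + 2*log(z + 4) + 6*atan(z) + ∫(4/z) dz.
Step 6. Evaluate the standard form [assuming z > 0]: now 4*log(z) + log(z - 2) + 2*log(z + 4) + 6*atan(z).
Answer: 4*log(z) + log(z - 2) + 2*log(z + 4) + 6*atan(z).


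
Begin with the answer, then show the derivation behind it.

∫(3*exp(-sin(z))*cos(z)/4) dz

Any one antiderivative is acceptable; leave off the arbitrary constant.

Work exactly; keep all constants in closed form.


The answer is -3*exp(-sin(z))/4.
Step 1. Substitute u = sin(z), turning ∫(3*exp(-sin(z))*cos(z)/4) dz into ∫(3*exp(-u)/4) du: now ∫(3*exp(-u)/4) du.
Step 2. Evaluate the standard form: now -3*exp(-u)/4.
Step 3. Substitute back u = sin(z): now -3*exp(-sin(z))/4.
Answer: -3*exp(-sin(z))/4.


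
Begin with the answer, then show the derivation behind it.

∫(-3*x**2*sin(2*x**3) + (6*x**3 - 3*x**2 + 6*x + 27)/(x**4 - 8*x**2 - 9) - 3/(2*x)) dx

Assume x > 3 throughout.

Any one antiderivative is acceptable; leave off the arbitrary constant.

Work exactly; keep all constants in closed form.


The answer is -3*log(x)/2 + 3*log(x - 3) + 3*log(x + 3) + cos(2*x**3)/2 - 3*atan(x).
Step 1. Rewrite: now ∫(-3/(2*x)) dx + ∫(-3*x**2*sin(2*x**3)) dx + ∫((6*x**3 - 3*x**2 + 6*x + 27)/(x**4 - 8*x**2 - 9)) dx.
Step 2. Evaluate the standard form [assuming x > 0]: now -3*log(x)/2 + ∫(-3*x**2*sin(2*x**3)) dx + ∫((6*x**3 - 3*x**2 + 6*x + 27)/(x**4 - 8*x**2 - 9)) dx.
Step 3. Substitute u = x**3, turning ∫(-3*x**2*sin(2*x**3)) dx into ∫(-sin(2*u)) du: now -3*log(x)/2 + ∫((6*x**3 - 3*x**2 + 6*x + 27)/(x**4 - 8*x**2 - 9)) dx + ∫(-sin(2*u)) du.
Step 4. Evaluate the standard form: now -3*log(x)/2 + cos(2*u)/2 + ∫((6*x**3 - 3*x**2 + 6*x + 27)/(x**4 - 8*x**2 - 9)) dx.
Step 5. Substitute back u = x**3: now -3*log(x)/2 + cos(2*x**3)/2 + ∫((6*x**3 - 3*x**2 + 6*x + 27)/(x**4 - 8*x**2 - 9)) dx.
Step 6. Decompose ∫((6*x**3 - 3*x**2 + 6*x + 27)/(x**4 - 8*x**2 - 9)) dx by partial fractions, (6*x**3 - 3*x**2 + 6*x + 27)/(x**4 - 8*x**2 - 9) = -3/(x**2 + 1) + 3/(x + 3) + 3/(x - 3): now -3*log(x)/2 + cos(2*x**3)/2 + ∫(3/(x - 3)) dx + ∫(3/(x + 3)) dx + ∫(-3/(x**2 + 1)) dx.
Step 7. Evaluate the standard form [assuming x > 3]: now -3*log(x)/2 + 3*log(x - 3) + cos(2*x**3)/2 + ∫(3/(x + 3)) dx + ∫(-3/(x**2 + 1)) dx.
Step 8. Evaluate the standard form [assuming x > -3]: now -3*log(x)/2 + 3*log(x - 3) + 3*log(x + 3) + cos(2*x**3)/2 + ∫(-3/(x**2 + 1)) dx.
Step 9. Evaluate the standard form: now -3*log(x)/2 + 3*log(x - 3) + 3*log(x + 3) + cos(2*x**3)/2 - 3*atan(x).
Answer: -3*log(x)/2 + 3*log(x - 3) + 3*log(x + 3) + cos(2*x**3)/2 - 3*atan(x).


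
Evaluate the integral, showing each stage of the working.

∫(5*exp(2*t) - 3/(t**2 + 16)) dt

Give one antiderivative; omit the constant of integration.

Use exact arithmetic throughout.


Step 1. Rewrite: now ∫(-3/(t**2 + 16)) dt + ∫(5*exp(2*t)) dt.
Step 2. Evaluate the standard form: now -3*atan(t/4)/4 + ∫(5*exp(2*t)) dt.
Step 3. Evaluate the standard form: now 5*exp(2*t)/2 - 3*atan(t/4)/4.
Answer: 5*exp(2*t)/2 - 3*atan(t/4)/4.


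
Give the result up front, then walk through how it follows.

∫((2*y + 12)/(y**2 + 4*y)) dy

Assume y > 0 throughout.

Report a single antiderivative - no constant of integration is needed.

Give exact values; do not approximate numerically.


The answer is 3*log(y) - log(y + 4).
Step 1. Decompose ∫((2*y + 12)/(y**2 + 4*y)) dy by partial fractions, (2*y + 12)/(y**2 + 4*y) = -1/(y + 4) + 3/y: now ∫(3/y) dy + ∫(-1/(y + 4)) dy.
Step 2. Evaluate the standard form [assuming y > 0]: now 3*log(y) + ∫(-1/(y + 4)) dy.
Step 3. Evaluate the standard form [assuming y > -4]: now 3*log(y) - log(y + 4).
Answer: 3*log(y) - log(y + 4).


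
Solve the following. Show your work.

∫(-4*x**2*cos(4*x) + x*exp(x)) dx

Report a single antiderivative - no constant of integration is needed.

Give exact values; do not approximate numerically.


Step 1. Rewrite: now ∫(x*exp(x)) dx + ∫(-4*x**2*cos(4*x)) dx.
Step 2. Integrate ∫(-4*x**2*cos(4*x)) dx by parts with u = x**2, dv = (-4*cos(4*x)) dx, so v = -sin(4*x): now -x**2*sin(4*x) + ∫(x*exp(x)) dx + ∫(2*x*sin(4*x)) dx.
Step 3. Integrate ∫(2*x*sin(4*x)) dx by parts with u = x, dv = (2*sin(4*x)) dx, so v = -cos(4*x)/2: now -x**2*sin(4*x) - x*cos(4*x)/2 + ∫(x*exp(x)) dx + ∫(cos(4*x)/2) dx.
Step 4. Evaluate the standard form: now -x**2*sin(4*x) - x*cos(4*x)/2 + sin(4*x)/8 + ∫(x*exp(x)) dx.
Step 5. Integrate ∫(x*exp(x)) dx by parts with u = x, dv = (exp(x)) dx, so v = exp(x): now -x**2*sin(4*x) + x*exp(x) - x*cos(4*x)/2 + sin(4*x)/8 + ∫(-exp(x)) dx.
Step 6. Evaluate the standard form: now -x**2*sin(4*x) + x*exp(x) - x*cos(4*x)/2 - exp(x) + sin(4*x)/8.
Answer: -x**2*sin(4*x) + x*exp(x) - x*cos(4*x)/2 - exp(x) + sin(4*x)/8.


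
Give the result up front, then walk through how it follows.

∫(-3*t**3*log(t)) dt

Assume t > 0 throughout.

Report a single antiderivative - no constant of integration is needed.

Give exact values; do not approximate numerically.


The answer is -3*t**4*log(t)/4 + 3*t**4/16.
Step 1. Integrate ∫(-3*t**3*log(t)) dt by parts with u = log(t), dv = (-3*t**3) dt, so v = -3*t**4/4 [assuming t > 0]: now -3*t**4*log(t)/4 + ∫(3*t**3/4) dt.
Step 2. Evaluate the standard form: now -3*t**4*log(t)/4 + 3*t**4/16.
Answer: -3*t**4*log(t)/4 + 3*t**4/16.


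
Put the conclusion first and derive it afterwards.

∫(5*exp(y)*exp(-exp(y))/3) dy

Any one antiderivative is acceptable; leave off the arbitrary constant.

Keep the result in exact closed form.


The answer is -5*exp(-exp(y))/3.
Step 1. Substitute u = exp(y), turning ∫(5*exp(y)*exp(-exp(y))/3) dy into ∫(5*exp(-u)/3) du: now ∫(5*exp(-u)/3) du.
Step 2. Evaluate the standard form: now -5*exp(-u)/3.
Step 3. Substitute back u = exp(y): now -5*exp(-exp(y))/3.
Answer: -5*exp(-exp(y))/3.


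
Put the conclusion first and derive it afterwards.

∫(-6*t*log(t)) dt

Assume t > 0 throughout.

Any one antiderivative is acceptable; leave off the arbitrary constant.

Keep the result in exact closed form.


The answer is -3*t**2*log(t) + 3*t**2/2.
Step 1. Integrate ∫(-6*t*log(t)) dt by parts with u = log(t), dv = (-6*t) dt, so v = -3*t**2 [assuming t > 0]: now -3*t**2*log(t) + ∫(3*t) dt.
Step 2. Evaluate the standard form: now -3*t**2*log(t) + 3*t**2/2.
Answer: -3*t**2*log(t) + 3*t**2/2.


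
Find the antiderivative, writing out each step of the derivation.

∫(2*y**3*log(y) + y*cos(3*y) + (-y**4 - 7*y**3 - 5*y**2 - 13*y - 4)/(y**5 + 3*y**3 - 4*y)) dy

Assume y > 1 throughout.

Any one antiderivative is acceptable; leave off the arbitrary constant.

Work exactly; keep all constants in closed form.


Step 1. Rewrite: now ∫(y*cos(3*y)) dy + ∫(2*y**3*log(y)) dy + ∫((-y**4 - 7*y**3 - 5*y**2 - 13*y - 4)/(y**5 + 3*y**3 - 4*y)) dy.
Step 2. Decompose ∫((-y**4 - 7*y**3 - 5*y**2 - 13*y - 4)/(y**5 + 3*y**3 - 4*y)) dy by partial fractions, (-y**4 - 7*y**3 - 5*y**2 - 13*y - 4)/(y**5 + 3*y**3 - 4*y) = -3/(y**2 + 4) + 1/(y + 1) - 3/(y - 1) + 1/y: now ∫(1/y) dy + ∫(y*cos(3*y)) dy + ∫(2*y**3*log(y)) dy + ∫(-3/(y - 1)) dy + ∫(1/(y + 1)) dy + ∫(-3/(y**2 + 4)) dy.
Step 3. Evaluate the standard form [assuming y > 0]: now log(y) + ∫(y*cos(3*y)) dy + ∫(2*y**3*log(y)) dy + ∫(-3/(y - 1)) dy + ∫(1/(y + 1)) dy + ∫(-3/(y**2 + 4)) dy.
Step 4. Evaluate the standard form [assuming y > -1]: now log(y) + log(y + 1) + ∫(y*cos(3*y)) dy + ∫(2*y**3*log(y)) dy + ∫(-3/(y - 1)) dy + ∫(-3/(y**2 + 4)) dy.
Step 5. Evaluate the standard form [assuming y > 1]: now log(y) - 3*log(y - 1) + log(y + 1) + ∫(y*cos(3*y)) dy + ∫(2*y**3*log(y)) dy + ∫(-3/(y**2 + 4)) dy.
Step 6. Evaluate the standard form: now log(y) - 3*log(y - 1) + log(y + 1) - 3*atan(y/2)/2 + ∫(y*cos(3*y)) dy + ∫(2*y**3*log(y)) dy.
Step 7. Integrate ∫(2*y**3*log(y)) dy by parts with u = log(y), dv = (2*y**3) dy, so v = y**4/2 [assuming y > 0]: now y**4*log(y)/2 + log(y) - 3*log(y - 1) + log(y + 1) - 3*atan(y/2)/2 + ∫(-y**3/2) dy + ∫(y*cos(3*y)) dy.
Step 8. Evaluate the standard form: now y**4*log(y)/2 - y**4/8 + log(y) - 3*log(y - 1) + log(y + 1) - 3*atan(y/2)/2 + ∫(y*cos(3*y)) dy.
Step 9. Integrate ∫(y*cos(3*y)) dy by parts with u = y, dv = (cos(3*y)) dy, so v = sin(3*y)/3: now y**4*log(y)/2 - y**4/8 + y*sin(3*y)/3 + log(y) - 3*log(y - 1) + log(y + 1) - 3*atan(y/2)/2 + ∫(-sin(3*y)/3) dy.
Step 10. Evaluate the standard form: now y**4*log(y)/2 - y**4/8 + y*sin(3*y)/3 + log(y) - 3*log(y - 1) + log(y + 1) + cos(3*y)/9 - 3*atan(y/2)/2.
Answer: y**4*log(y)/2 - y**4/8 + y*sin(3*y)/3 + log(y) - 3*log(y - 1) + log(y + 1) + cos(3*y)/9 - 3*atan(y/2)/2.


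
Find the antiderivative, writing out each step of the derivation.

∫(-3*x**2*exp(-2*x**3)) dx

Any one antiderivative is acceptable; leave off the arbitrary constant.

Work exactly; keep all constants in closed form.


Step 1. Substitute u = x**3, turning ∫(-3*x**2*exp(-2*x**3)) dx into ∫(-exp(-2*u)) du: now ∫(-exp(-2*u)) du.
Step 2. Evaluate the standard form: now exp(-2*u)/2.
Step 3. Substitute back u = x**3: now exp(-2*x**3)/2.
Answer: exp(-2*x**3)/2.


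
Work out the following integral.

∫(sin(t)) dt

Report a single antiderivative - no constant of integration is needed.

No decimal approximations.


Answer: -cos(t).


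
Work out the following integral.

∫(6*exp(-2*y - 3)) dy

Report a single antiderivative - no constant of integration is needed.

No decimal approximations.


Answer: -3*exp(-2*y - 3).


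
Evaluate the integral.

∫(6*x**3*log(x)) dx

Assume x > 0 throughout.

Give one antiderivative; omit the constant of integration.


Answer: 3*x**4*log(x)/2 - 3*x**4/8.


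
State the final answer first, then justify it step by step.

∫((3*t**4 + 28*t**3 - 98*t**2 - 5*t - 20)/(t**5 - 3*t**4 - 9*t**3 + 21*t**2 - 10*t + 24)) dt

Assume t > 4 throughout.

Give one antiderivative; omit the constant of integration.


The answer is 4*log(t - 4) + 3*log(t - 2) - 4*log(t + 3) + 3*atan(t).
Step 1. Decompose ∫((3*t**4 + 28*t**3 - 98*t**2 - 5*t - 20)/(t**5 - 3*t**4 - 9*t**3 + 21*t**2 - 10*t + 24)) dt by partial fractions, (3*t**4 + 28*t**3 - 98*t**2 - 5*t - 20)/(t**5 - 3*t**4 - 9*t**3 + 21*t**2 - 10*t + 24) = 3/(t**2 + 1) - 4/(t + 3) + 3/(t - 2) + 4/(t - 4): now ∫(4/(t - 4)) dt + ∫(3/(t - 2)) dt + ∫(-4/(t + 3)) dt + ∫(3/(t**2 + 1)) dt.
Step 2. Evaluate the standard form [assuming t > -3]: now -4*log(t + 3) + ∫(4/(t - 4)) dt + ∫(3/(t - 2)) dt + ∫(3/(t**2 + 1)) dt.
Step 3. Evaluate the standard form [assuming t > 4]: now 4*log(t - 4) - 4*log(t + 3) + ∫(3/(t - 2)) dt + ∫(3/(t**2 + 1)) dt.
Step 4. Evaluate the standard form [assuming t > 2]: now 4*log(t - 4) + 3*log(t - 2) - 4*log(t + 3) + ∫(3/(t**2 + 1)) dt.
Step 5. Evaluate the standard form: now 4*log(t - 4) + 3*log(t - 2) - 4*log(t + 3) + 3*atan(t).
Answer: 4*log(t - 4) + 3*log(t - 2) - 4*log(t + 3) + 3*atan(t).


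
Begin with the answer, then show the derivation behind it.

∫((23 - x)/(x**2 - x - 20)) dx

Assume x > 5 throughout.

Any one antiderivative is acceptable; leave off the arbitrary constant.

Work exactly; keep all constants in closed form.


The answer is 2*log(x - 5) - 3*log(x + 4).
Step 1. Decompose ∫((23 - x)/(x**2 - x - 20)) dx by partial fractions, (23 - x)/(x**2 - x - 20) = -3/(x + 4) + 2/(x - 5): now ∫(2/(x - 5)) dx + ∫(-3/(x + 4)) dx.
Step 2. Evaluate the standard form [assuming x > -4]: now -3*log(x + 4) + ∫(2/(x - 5)) dx.
Step 3. Evaluate the standard form [assuming x > 5]: now 2*log(x - 5) - 3*log(x + 4).
Answer: 2*log(x - 5) - 3*log(x + 4).


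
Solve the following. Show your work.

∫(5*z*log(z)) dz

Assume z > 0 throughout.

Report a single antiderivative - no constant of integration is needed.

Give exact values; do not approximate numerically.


Step 1. Integrate ∫(5*z*log(z)) dz by parts with u = log(z), dv = (5*z) dz, so v = 5*z**2/2 [assuming z > 0]: now 5*z**2*log(z)/2 + ∫(-5*z/2) dz.
Step 2. Evaluate the standard form: now 5*z**2*log(z)/2 - 5*z**2/4.
Answer: 5*z**2*log(z)/2 - 5*z**2/4.


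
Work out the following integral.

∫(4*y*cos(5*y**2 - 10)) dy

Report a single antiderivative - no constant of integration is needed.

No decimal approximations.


Answer: 2*sin(5*y**2 - 10)/5.


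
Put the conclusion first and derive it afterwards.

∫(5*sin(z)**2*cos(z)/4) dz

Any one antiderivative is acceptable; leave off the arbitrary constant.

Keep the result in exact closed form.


The answer is 5*sin(z)**3/12.
Step 1. Substitute u = sin(z), turning ∫(5*sin(z)**2*cos(z)/4) dz into ∫(5*u**2/4) du: now ∫(5*u**2/4) du.
Step 2. Evaluate the standard form: now 5*u**3/12.
Step 3. Substitute back u = sin(z): now 5*sin(z)**3/12.
Answer: 5*sin(z)**3/12.


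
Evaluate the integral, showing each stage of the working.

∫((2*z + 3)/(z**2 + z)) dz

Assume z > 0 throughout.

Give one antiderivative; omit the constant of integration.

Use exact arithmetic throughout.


Step 1. Decompose ∫((2*z + 3)/(z**2 + z)) dz by partial fractions, (2*z + 3)/(z**2 + z) = -1/(z + 1) + 3/z: now ∫(3/z) dz + ∫(-1/(z + 1)) dz.
Step 2. Evaluate the standard form [assuming z > -1]: now -log(z + 1) + ∫(3/z) dz.
Step 3. Evaluate the standard form [assuming z > 0]: now 3*log(z) - log(z + 1).
Answer: 3*log(z) - log(z + 1).


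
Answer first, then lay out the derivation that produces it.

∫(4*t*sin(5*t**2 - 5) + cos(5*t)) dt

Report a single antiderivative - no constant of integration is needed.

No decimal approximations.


The answer is sin(5*t)/5 - 2*cos(5*t**2 - 5)/5.
Step 1. Rewrite: now ∫(4*t*sin(5*t**2 - 5)) dt + ∫(cos(5*t)) dt.
Step 2. Substitute u = t**2 - 1, turning ∫(4*t*sin(5*t**2 - 5)) dt into ∫(2*sin(5*u)) du: now ∫(2*sin(5*u)) du + ∫(cos(5*t)) dt.
Step 3. Evaluate the standard form: now -2*cos(5*u)/5 + ∫(cos(5*t)) dt.
Step 4. Substitute back u = t**2 - 1: now -2*cos(5*t**2 - 5)/5 + ∫(cos(5*t)) dt.
Step 5. Evaluate the standard form: now sin(5*t)/5 - 2*cos(5*t**2 - 5)/5.
Answer: sin(5*t)/5 - 2*cos(5*t**2 - 5)/5.


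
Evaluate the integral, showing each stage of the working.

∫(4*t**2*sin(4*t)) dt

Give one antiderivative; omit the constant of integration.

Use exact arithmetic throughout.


Step 1. Integrate ∫(4*t**2*sin(4*t)) dt by parts with u = t**2, dv = (4*sin(4*t)) dt, so v = -cos(4*t): now -t**2*cos(4*t) + ∫(2*t*cos(4*t)) dt.
Step 2. Integrate ∫(2*t*cos(4*t)) dt by parts with u = t, dv = (2*cos(4*t)) dt, so v = sin(4*t)/2: now -t**2*cos(4*t) + t*sin(4*t)/2 + ∫(-sin(4*t)/2) dt.
Step 3. Evaluate the standard form: now -t**2*cos(4*t) + t*sin(4*t)/2 + cos(4*t)/8.
Answer: -t**2*cos(4*t) + t*sin(4*t)/2 + cos(4*t)/8.


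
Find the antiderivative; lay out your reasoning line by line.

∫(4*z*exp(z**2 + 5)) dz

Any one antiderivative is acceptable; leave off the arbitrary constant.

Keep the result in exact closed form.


Step 1. Substitute u = z**2 + 5, turning ∫(4*z*exp(z**2 + 5)) dz into ∫(2*exp(u)) du: now ∫(2*exp(u)) du.
Step 2. Evaluate the standard form: now 2*exp(u).
Step 3. Substitute back u = z**2 + 5: now 2*exp(z**2 + 5).
Answer: 2*exp(z**2 + 5).


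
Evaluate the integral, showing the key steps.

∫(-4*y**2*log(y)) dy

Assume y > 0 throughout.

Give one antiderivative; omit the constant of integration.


Step 1. Integrate ∫(-4*y**2*log(y)) dy by parts with u = log(y), dv = (-4*y**2) dy, so v = -4*y**3/3 [assuming y > 0]: now -4*y**3*log(y)/3 + ∫(4*y**2/3) dy.
Step 2. Evaluate the standard form: now -4*y**3*log(y)/3 + 4*y**3/9.
Answer: -4*y**3*log(y)/3 + 4*y**3/9.


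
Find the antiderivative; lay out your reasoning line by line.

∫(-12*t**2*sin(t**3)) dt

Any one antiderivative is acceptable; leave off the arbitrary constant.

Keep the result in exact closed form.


Step 1. Substitute u = t**3, turning ∫(-12*t**2*sin(t**3)) dt into ∫(-4*sin(u)) du: now ∫(-4*sin(u)) du.
Step 2. Evaluate the standard form: now 4*cos(u).
Step 3. Substitute back u = t**3: now 4*cos(t**3).
Answer: 4*cos(t**3).


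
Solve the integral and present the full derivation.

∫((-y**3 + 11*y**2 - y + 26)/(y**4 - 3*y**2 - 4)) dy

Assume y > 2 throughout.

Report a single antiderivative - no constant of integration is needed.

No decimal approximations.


Step 1. Decompose ∫((-y**3 + 11*y**2 - y + 26)/(y**4 - 3*y**2 - 4)) dy by partial fractions, (-y**3 + 11*y**2 - y + 26)/(y**4 - 3*y**2 - 4) = -3/(y**2 + 1) - 4/(y + 2) + 3/(y - 2): now ∫(3/(y - 2)) dy + ∫(-4/(y + 2)) dy + ∫(-3/(y**2 + 1)) dy.
Step 2. Evaluate the standard form [assuming y > 2]: now 3*log(y - 2) + ∫(-4/(y + 2)) dy + ∫(-3/(y**2 + 1)) dy.
Step 3. Evaluate the standard form [assuming y > -2]: now 3*log(y - 2) - 4*log(y + 2) + ∫(-3/(y**2 + 1)) dy.
Step 4. Evaluate the standard form: now 3*log(y - 2) - 4*log(y + 2) - 3*atan(y).
Answer: 3*log(y - 2) - 4*log(y + 2) - 3*atan(y).


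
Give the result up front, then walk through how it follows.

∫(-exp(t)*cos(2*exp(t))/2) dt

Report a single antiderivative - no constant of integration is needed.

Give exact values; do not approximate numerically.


The answer is -sin(2*exp(t))/4.
Step 1. Substitute u = exp(t), turning ∫(-exp(t)*cos(2*exp(t))/2) dt into ∫(-cos(2*u)/2) du: now ∫(-cos(2*u)/2) du.
Step 2. Evaluate the standard form: now -sin(2*u)/4.
Step 3. Substitute back u = exp(t): now -sin(2*exp(t))/4.
Answer: -sin(2*exp(t))/4.


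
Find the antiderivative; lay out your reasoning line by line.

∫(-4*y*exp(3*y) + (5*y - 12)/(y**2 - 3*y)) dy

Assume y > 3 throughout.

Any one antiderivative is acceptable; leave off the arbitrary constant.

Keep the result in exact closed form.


Step 1. Rewrite: now ∫(-4*y*exp(3*y)) dy + ∫((5*y - 12)/(y**2 - 3*y)) dy.
Step 2. Integrate ∫(-4*y*exp(3*y)) dy by parts with u = y, dv = (-4*exp(3*y)) dy, so v = -4*exp(3*y)/3: now -4*y*exp(3*y)/3 + ∫((5*y - 12)/(y**2 - 3*y)) dy + ∫(4*exp(3*y)/3) dy.
Step 3. Evaluate the standard form: now -4*y*exp(3*y)/3 + 4*exp(3*y)/9 + ∫((5*y - 12)/(y**2 - 3*y)) dy.
Step 4. Decompose ∫((5*y - 12)/(y**2 - 3*y)) dy by partial fractions, (5*y - 12)/(y**2 - 3*y) = 1/(y - 3) + 4/y: now -4*y*exp(3*y)/3 + 4*exp(3*y)/9 + ∫(4/y) dy + ∫(1/(y - 3)) dy.
Step 5. Evaluate the standard form [assuming y > 0]: now -4*y*exp(3*y)/3 + 4*exp(3*y)/9 + 4*log(y) + ∫(1/(y - 3)) dy.
Step 6. Evaluate the standard form [assuming y > 3]: now -4*y*exp(3*y)/3 + 4*exp(3*y)/9 + 4*log(y) + log(y - 3).
Answer: -4*y*exp(3*y)/3 + 4*exp(3*y)/9 + 4*log(y) + log(y - 3).


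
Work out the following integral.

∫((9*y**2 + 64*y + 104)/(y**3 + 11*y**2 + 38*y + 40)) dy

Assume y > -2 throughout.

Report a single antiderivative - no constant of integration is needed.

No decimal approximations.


Answer: 2*log(y + 2) + 4*log(y + 4) + 3*log(y + 5).


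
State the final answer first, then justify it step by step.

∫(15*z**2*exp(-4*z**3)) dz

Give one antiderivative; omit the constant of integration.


The answer is -5*exp(-4*z**3)/4.
Step 1. Substitute u = z**3, turning ∫(15*z**2*exp(-4*z**3)) dz into ∫(5*exp(-4*u)) du: now ∫(5*exp(-4*u)) du.
Step 2. Evaluate the standard form: now -5*exp(-4*u)/4.
Step 3. Substitute back u = z**3: now -5*exp(-4*z**3)/4.
Answer: -5*exp(-4*z**3)/4.


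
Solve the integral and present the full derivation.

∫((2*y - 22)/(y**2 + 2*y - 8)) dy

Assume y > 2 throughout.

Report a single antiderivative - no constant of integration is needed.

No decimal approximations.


Step 1. Decompose ∫((2*y - 22)/(y**2 + 2*y - 8)) dy by partial fractions, (2*y - 22)/(y**2 + 2*y - 8) = 5/(y + 4) - 3/(y - 2): now ∫(-3/(y - 2)) dy + ∫(5/(y + 4)) dy.
Step 2. Evaluate the standard form [assuming y > -4]: now 5*log(y + 4) + ∫(-3/(y - 2)) dy.
Step 3. Evaluate the standard form [assuming y > 2]: now -3*log(y - 2) + 5*log(y + 4).
Answer: -3*log(y - 2) + 5*log(y + 4).


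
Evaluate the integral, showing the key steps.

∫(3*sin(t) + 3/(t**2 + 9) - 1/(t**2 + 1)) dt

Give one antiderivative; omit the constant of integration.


Step 1. Rewrite: now ∫(-1/(t**2 + 1)) dt + ∫(3/(t**2 + 9)) dt + ∫(3*sin(t)) dt.
Step 2. Evaluate the standard form: now -atan(t) + ∫(3/(t**2 + 9)) dt + ∫(3*sin(t)) dt.
Step 3. Evaluate the standard form: now atan(t/3) - atan(t) + ∫(3*sin(t)) dt.
Step 4. Evaluate the standard form: now -3*cos(t) + atan(t/3) - atan(t).
Answer: -3*cos(t) + atan(t/3) - atan(t).


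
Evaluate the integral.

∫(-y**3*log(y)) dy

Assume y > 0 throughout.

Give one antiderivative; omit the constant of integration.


Answer: -y**4*log(y)/4 + y**4/16.


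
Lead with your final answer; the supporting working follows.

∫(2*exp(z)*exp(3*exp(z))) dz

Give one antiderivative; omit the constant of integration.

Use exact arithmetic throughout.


The answer is 2*exp(3*exp(z))/3.
Step 1. Substitute u = exp(z), turning ∫(2*exp(z)*exp(3*exp(z))) dz into ∫(2*exp(3*u)) du: now ∫(2*exp(3*u)) du.
Step 2. Evaluate the standard form: now 2*exp(3*u)/3.
Step 3. Substitute back u = exp(z): now 2*exp(3*exp(z))/3.
Answer: 2*exp(3*exp(z))/3.


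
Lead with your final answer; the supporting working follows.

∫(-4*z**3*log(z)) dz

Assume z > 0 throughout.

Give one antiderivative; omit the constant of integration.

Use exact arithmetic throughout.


The answer is -z**4*log(z) + z**4/4.
Step 1. Integrate ∫(-4*z**3*log(z)) dz by parts with u = log(z), dv = (-4*z**3) dz, so v = -z**4 [assuming z > 0]: now -z**4*log(z) + ∫(z**3) dz.
Step 2. Evaluate the standard form: now -z**4*log(z) + z**4/4.
Answer: -z**4*log(z) + z**4/4.


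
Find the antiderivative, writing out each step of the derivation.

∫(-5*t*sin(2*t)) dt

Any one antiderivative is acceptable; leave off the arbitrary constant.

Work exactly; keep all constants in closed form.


Step 1. Integrate ∫(-5*t*sin(2*t)) dt by parts with u = t, dv = (-5*sin(2*t)) dt, so v = 5*cos(2*t)/2: now 5*t*cos(2*t)/2 + ∫(-5*cos(2*t)/2) dt.
Step 2. Evaluate the standard form: now 5*t*cos(2*t)/2 - 5*sin(2*t)/4.
Answer: 5*t*cos(2*t)/2 - 5*sin(2*t)/4.


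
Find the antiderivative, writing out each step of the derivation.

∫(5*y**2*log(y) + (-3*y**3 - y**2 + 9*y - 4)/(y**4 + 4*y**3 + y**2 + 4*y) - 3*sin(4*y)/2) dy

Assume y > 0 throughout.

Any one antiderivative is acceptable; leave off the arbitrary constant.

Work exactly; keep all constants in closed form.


Step 1. Rewrite: now ∫(5*y**2*log(y)) dy + ∫((-3*y**3 - y**2 + 9*y - 4)/(y**4 + 4*y**3 + y**2 + 4*y)) dy + ∫(-3*sin(4*y)/2) dy.
Step 2. Evaluate the standard form: now 3*cos(4*y)/8 + ∫(5*y**2*log(y)) dy + ∫((-3*y**3 - y**2 + 9*y - 4)/(y**4 + 4*y**3 + y**2 + 4*y)) dy.
Step 3. Decompose ∫((-3*y**3 - y**2 + 9*y - 4)/(y**4 + 4*y**3 + y**2 + 4*y)) dy by partial fractions, (-3*y**3 - y**2 + 9*y - 4)/(y**4 + 4*y**3 + y**2 + 4*y) = 3/(y**2 + 1) - 2/(y + 4) - 1/y: now 3*cos(4*y)/8 + ∫(-1/y) dy + ∫(5*y**2*log(y)) dy + ∫(-2/(y + 4)) dy + ∫(3/(y**2 + 1)) dy.
Step 4. Evaluate the standard form [assuming y > -4]: now -2*log(y + 4) + 3*cos(4*y)/8 + ∫(-1/y) dy + ∫(5*y**2*log(y)) dy + ∫(3/(y**2 + 1)) dy.
Step 5. Evaluate the standard form [assuming y > 0]: now -log(y) - 2*log(y + 4) + 3*cos(4*y)/8 + ∫(5*y**2*log(y)) dy + ∫(3/(y**2 + 1)) dy.
Step 6. Evaluate the standard form: now -log(y) - 2*log(y + 4) + 3*cos(4*y)/8 + 3*atan(y) + ∫(5*y**2*log(y)) dy.
Step 7. Integrate ∫(5*y**2*log(y)) dy by parts with u = log(y), dv = (5*y**2) dy, so v = 5*y**3/3 [assuming y > 0]: now 5*y**3*log(y)/3 - log(y) - 2*log(y + 4) + 3*cos(4*y)/8 + 3*atan(y) + ∫(-5*y**2/3) dy.
Step 8. Evaluate the standard form: now 5*y**3*log(y)/3 - 5*y**3/9 - log(y) - 2*log(y + 4) + 3*cos(4*y)/8 + 3*atan(y).
Answer: 5*y**3*log(y)/3 - 5*y**3/9 - log(y) - 2*log(y + 4) + 3*cos(4*y)/8 + 3*atan(y).


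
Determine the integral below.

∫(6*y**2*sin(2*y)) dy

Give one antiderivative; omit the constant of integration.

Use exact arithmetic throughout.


Answer: -3*y**2*cos(2*y) + 3*y*sin(2*y) + 3*cos(2*y)/2.


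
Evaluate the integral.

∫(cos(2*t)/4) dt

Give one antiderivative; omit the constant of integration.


Answer: sin(2*t)/8.


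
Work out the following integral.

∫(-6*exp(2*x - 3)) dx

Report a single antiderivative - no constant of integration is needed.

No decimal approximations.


Answer: -3*exp(2*x - 3).


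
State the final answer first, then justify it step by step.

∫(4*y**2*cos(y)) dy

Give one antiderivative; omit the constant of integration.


The answer is 4*y**2*sin(y) + 8*y*cos(y) - 8*sin(y).
Step 1. Integrate ∫(4*y**2*cos(y)) dy by parts with u = y**2, dv = (4*cos(y)) dy, so v = 4*sin(y): now 4*y**2*sin(y) + ∫(-8*y*sin(y)) dy.
Step 2. Integrate ∫(-8*y*sin(y)) dy by parts with u = y, dv = (-8*sin(y)) dy, so v = 8*cos(y): now 4*y**2*sin(y) + 8*y*cos(y) + ∫(-8*cos(y)) dy.
Step 3. Evaluate the standard form: now 4*y**2*sin(y) + 8*y*cos(y) - 8*sin(y).
Answer: 4*y**2*sin(y) + 8*y*cos(y) - 8*sin(y).


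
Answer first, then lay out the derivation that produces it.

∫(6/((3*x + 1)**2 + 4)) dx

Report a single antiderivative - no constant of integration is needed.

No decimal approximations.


The answer is atan(3*x/2 + 1/2).
Step 1. Substitute u = 3*x + 1, turning ∫(6/((3*x + 1)**2 + 4)) dx into ∫(2/(u**2 + 4)) du: now ∫(2/(u**2 + 4)) du.
Step 2. Evaluate the standard form: now atan(u/2).
Step 3. Substitute back u = 3*x + 1: now atan(3*x/2 + 1/2).
Answer: atan(3*x/2 + 1/2).
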